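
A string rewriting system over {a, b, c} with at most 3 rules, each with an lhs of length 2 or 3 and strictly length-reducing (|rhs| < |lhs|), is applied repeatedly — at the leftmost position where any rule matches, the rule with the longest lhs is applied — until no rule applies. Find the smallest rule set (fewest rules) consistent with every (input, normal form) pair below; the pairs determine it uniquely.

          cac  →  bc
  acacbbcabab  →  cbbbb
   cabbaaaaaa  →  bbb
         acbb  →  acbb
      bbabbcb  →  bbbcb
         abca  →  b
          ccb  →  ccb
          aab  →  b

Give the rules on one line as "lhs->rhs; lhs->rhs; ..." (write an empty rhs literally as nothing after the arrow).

  | cac => bc
  | acacbbcabab => abcbbcabab => cbbcabab => cbbbbab => cbbbb
  | cabbaaaaaa => bbbaaaaaa => bbbaaaa => bbbaa => bbb
  | acbb

aa->; ab->; ca->b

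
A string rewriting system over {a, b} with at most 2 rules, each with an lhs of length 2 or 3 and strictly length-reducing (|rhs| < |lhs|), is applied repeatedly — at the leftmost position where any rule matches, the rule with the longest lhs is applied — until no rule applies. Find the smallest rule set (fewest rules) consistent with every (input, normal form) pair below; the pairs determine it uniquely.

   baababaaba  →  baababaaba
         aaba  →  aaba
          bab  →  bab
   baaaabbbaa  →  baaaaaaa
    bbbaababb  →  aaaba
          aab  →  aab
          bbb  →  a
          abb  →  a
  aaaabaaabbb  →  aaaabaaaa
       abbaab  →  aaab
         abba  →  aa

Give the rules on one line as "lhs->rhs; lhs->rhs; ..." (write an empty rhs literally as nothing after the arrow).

bb->; bbb->a

  | baababaaba
  | aaba
  | bab
  | baaaabbbaa => baaaaaaa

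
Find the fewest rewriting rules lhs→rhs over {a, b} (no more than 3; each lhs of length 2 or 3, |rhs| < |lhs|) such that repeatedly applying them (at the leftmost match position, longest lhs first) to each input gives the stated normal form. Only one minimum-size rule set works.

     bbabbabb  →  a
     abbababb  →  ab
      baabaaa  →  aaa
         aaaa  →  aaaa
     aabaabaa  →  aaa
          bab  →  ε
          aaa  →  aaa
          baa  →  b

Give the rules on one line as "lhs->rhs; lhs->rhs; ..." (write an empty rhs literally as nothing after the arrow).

  | bbabbabb => abbabb => aabb => abb => a
  | abbababb => aababb => ababb => abbb => ab
  | baabaaa => babaaa => bbaaa => aaa
  | aaaa

aab->ab; ba->b; bb->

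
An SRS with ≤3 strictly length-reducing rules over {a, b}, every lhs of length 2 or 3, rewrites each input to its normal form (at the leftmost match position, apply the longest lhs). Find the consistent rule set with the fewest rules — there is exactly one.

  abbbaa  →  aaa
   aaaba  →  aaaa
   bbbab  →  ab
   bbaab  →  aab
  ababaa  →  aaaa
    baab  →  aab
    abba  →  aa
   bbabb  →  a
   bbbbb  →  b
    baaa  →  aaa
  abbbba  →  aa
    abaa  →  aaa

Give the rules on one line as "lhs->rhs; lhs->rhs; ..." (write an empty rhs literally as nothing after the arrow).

  | abbbaa => abaa => aaa
  | aaaba => aaaa
  | bbbab => bab => ab
  | bbaab => aab

ba->a; bb->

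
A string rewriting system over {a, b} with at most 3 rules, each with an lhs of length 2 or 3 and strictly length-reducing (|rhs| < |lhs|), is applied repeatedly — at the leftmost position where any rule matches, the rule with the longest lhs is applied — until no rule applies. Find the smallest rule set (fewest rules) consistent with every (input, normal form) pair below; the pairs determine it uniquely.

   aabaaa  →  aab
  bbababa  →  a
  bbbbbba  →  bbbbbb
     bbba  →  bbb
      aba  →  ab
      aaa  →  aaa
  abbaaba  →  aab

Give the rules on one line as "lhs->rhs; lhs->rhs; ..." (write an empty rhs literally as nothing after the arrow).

abb->; ba->b; bab->

  | aabaaa => aabaa => aaba => aab
  | bbababa => baba => a
  | bbbbbba => bbbbbb
  | bbba => bbb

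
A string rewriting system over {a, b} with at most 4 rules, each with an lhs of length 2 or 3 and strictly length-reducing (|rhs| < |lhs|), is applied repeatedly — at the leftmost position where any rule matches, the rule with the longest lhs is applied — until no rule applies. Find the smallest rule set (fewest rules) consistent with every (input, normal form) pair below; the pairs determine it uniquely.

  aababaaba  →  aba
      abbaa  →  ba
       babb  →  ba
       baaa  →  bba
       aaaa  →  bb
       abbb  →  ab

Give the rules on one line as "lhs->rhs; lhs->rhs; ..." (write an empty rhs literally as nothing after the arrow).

  | aababaaba => abaaba => aba
  | abbaa => aaa => ba
  | babb => ba
  | baaa => bba

aa->b; aab->; abb->a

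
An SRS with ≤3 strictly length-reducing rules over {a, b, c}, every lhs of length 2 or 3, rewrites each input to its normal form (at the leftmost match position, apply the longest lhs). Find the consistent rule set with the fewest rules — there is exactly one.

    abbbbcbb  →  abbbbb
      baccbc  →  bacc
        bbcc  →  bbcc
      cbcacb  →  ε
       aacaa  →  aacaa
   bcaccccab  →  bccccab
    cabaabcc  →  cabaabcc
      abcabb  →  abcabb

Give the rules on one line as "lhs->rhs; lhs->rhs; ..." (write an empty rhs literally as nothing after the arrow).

  | abbbbcbb => abbbbb
  | baccbc => bacc
  | bbcc
  | cbcacb => cacb => cb => ε

cac->c; cb->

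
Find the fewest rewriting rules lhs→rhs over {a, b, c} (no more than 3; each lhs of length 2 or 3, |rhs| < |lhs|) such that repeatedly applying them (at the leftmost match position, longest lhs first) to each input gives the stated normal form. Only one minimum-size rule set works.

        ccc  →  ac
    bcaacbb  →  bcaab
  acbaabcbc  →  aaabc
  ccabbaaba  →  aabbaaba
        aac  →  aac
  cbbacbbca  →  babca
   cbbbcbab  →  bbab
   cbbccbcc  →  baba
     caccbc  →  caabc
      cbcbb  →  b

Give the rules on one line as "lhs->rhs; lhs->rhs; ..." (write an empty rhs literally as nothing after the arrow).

cb->; cc->a

  | ccc => ac
  | bcaacbb => bcaab
  | acbaabcbc => aaabcbc => aaabc
  | ccabbaaba => aabbaaba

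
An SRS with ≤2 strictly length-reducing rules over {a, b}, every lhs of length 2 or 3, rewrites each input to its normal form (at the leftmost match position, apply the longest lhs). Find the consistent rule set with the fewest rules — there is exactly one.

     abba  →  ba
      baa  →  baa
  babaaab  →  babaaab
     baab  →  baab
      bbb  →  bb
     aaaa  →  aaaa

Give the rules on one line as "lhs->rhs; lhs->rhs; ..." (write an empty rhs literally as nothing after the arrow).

abb->b; bbb->bb

  | abba => ba
  | baa
  | babaaab
  | baab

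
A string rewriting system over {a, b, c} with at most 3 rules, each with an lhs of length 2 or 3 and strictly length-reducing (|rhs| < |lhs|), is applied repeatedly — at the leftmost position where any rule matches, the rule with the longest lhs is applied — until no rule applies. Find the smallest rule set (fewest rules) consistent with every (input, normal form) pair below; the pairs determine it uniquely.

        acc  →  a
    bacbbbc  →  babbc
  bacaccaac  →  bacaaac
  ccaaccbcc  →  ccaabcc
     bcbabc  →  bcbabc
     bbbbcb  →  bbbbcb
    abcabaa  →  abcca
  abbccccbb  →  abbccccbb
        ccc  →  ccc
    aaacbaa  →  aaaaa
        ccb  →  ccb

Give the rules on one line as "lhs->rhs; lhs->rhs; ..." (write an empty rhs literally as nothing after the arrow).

  | acc => a
  | bacbbbc => babbc
  | bacaccaac => bacaaac
  | ccaaccbcc => ccaabcc

aba->c; acb->a; acc->a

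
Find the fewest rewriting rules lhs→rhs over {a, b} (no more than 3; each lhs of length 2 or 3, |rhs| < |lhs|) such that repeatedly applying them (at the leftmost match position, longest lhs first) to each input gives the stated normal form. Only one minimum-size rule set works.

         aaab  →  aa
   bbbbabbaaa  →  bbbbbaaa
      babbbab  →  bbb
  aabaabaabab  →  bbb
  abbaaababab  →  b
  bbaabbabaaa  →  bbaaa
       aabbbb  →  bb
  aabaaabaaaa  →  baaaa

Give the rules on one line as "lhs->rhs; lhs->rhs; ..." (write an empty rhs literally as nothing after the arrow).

  | aaab => aa
  | bbbbabbaaa => bbbbbaaa
  | babbbab => bbbab => bbb
  | aabaabaabab => ababaabab => bbaabab => bbabb => bbb

ab->; aba->b; bab->b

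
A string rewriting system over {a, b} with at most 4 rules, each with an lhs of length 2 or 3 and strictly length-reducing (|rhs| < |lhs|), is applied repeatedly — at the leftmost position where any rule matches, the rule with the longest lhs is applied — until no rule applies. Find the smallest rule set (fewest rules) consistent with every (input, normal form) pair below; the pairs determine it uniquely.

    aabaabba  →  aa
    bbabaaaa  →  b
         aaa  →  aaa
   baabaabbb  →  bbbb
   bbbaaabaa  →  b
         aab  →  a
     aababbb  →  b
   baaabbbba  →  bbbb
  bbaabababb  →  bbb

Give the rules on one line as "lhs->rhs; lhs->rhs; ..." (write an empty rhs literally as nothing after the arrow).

ab->; ba->b; bba->b

  | aabaabba => aaabba => aaba => aa
  | bbabaaaa => bbaaaa => baaa => baa => ba => b
  | aaa
  | baabaabbb => babaabbb => bbaabbb => babbb => bbbb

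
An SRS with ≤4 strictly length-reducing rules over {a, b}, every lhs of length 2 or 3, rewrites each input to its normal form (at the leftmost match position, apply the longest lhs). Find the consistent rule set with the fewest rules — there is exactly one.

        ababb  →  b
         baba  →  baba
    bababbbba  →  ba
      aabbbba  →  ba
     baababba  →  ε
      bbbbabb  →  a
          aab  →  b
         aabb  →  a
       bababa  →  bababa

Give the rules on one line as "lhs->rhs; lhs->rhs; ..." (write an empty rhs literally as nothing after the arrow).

aa->; abb->b; bb->a

  | ababb => abb => b
  | baba
  | bababbbba => babbbba => bbbba => abba => ba
  | aabbbba => bbbba => abba => ba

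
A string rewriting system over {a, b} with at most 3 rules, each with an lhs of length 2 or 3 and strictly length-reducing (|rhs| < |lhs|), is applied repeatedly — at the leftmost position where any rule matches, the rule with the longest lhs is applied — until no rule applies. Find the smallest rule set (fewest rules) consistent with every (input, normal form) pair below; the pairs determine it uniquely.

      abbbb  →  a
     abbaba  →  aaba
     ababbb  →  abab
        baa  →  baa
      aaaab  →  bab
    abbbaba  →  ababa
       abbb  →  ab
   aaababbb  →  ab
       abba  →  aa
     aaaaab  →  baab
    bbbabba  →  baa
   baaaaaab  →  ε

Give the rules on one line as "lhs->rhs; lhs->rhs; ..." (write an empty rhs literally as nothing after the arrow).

aaa->b; bb->

  | abbbb => abb => a
  | abbaba => aaba
  | ababbb => abab
  | baa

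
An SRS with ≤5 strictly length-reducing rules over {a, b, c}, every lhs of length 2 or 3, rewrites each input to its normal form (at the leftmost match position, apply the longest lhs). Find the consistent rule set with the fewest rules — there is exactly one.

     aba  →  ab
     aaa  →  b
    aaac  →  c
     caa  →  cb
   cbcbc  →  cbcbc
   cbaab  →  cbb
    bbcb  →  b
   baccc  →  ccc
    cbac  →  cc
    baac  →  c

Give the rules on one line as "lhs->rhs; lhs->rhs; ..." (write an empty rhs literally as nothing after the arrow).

  | aba => ab
  | aaa => ba => b
  | aaac => bac => c
  | caa => cb

aa->b; ba->b; bac->c; bbc->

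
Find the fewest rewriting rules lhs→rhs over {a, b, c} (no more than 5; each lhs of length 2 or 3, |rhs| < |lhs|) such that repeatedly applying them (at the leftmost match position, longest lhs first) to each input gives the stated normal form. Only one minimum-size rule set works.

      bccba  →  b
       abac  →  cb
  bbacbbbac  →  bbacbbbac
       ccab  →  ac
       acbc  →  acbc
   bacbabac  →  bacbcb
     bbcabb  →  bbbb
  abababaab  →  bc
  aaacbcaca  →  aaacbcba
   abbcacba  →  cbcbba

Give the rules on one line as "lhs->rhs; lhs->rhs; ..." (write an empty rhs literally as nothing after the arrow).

  | bccba => baba => bca => b
  | abac => cac => cb
  | bbacbbbac
  | ccab => aab => ac

ab->c; ca->; cac->cb; cc->a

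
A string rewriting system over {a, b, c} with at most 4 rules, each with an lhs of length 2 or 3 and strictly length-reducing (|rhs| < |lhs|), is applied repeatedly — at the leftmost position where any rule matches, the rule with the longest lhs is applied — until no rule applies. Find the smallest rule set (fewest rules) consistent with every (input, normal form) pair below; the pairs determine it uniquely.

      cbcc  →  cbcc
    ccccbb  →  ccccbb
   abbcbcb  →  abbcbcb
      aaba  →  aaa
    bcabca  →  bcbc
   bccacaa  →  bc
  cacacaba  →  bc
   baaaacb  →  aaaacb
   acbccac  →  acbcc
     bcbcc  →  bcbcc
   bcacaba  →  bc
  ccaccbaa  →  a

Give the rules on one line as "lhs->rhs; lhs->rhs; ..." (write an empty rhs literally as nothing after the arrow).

aca->b; ba->a; bca->bc; ca->a

  | cbcc
  | ccccbb
  | abbcbcb
  | aaba => aaa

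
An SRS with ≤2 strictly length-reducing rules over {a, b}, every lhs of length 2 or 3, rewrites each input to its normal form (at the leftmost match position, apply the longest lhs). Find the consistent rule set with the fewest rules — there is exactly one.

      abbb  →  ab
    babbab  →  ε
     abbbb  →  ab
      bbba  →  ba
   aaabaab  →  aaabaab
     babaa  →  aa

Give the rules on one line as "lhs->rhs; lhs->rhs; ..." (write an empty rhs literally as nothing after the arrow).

  | abbb => abb => ab
  | babbab => bab => ε
  | abbbb => abbb => abb => ab
  | bbba => bba => ba

bab->; bb->b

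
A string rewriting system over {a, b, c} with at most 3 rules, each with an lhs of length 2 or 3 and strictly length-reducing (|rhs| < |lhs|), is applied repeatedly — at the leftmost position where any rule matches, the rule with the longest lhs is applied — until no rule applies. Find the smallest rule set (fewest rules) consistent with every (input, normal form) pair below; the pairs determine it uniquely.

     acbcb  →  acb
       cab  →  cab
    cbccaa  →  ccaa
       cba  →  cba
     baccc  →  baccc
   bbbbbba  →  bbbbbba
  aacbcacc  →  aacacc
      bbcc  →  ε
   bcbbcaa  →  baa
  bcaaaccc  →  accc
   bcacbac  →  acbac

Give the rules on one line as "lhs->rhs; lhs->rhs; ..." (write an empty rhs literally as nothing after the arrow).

  | acbcb => acb
  | cab
  | cbccaa => ccaa
  | cba

aaa->a; bc->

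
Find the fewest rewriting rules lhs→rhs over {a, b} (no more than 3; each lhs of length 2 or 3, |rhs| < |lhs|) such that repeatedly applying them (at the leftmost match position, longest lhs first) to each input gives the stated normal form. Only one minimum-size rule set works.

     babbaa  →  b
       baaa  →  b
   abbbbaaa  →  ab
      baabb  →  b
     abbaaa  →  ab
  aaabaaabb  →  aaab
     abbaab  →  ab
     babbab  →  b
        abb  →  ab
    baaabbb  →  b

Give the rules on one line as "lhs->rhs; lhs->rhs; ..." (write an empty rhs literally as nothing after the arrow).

ba->b; bb->b

  | babbaa => bbbaa => bbaa => baa => ba => b
  | baaa => baa => ba => b
  | abbbbaaa => abbbaaa => abbaaa => abaaa => abaa => aba => ab
  | baabb => babb => bbb => bb => b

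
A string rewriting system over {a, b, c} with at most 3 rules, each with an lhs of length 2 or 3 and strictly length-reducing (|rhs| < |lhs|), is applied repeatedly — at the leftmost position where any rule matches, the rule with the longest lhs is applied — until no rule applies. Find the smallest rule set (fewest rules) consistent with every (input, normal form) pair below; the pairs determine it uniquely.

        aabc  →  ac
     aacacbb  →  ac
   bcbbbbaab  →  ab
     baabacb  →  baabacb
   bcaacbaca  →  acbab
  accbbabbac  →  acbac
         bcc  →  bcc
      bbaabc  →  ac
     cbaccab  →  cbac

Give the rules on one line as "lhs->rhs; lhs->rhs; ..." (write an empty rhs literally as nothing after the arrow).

  | aabc => ac
  | aacacbb => aabcbb => acbb => ac
  | bcbbbbaab => bcbbaab => bcaab => bbab => ab
  | baabacb

abc->c; bb->; ca->b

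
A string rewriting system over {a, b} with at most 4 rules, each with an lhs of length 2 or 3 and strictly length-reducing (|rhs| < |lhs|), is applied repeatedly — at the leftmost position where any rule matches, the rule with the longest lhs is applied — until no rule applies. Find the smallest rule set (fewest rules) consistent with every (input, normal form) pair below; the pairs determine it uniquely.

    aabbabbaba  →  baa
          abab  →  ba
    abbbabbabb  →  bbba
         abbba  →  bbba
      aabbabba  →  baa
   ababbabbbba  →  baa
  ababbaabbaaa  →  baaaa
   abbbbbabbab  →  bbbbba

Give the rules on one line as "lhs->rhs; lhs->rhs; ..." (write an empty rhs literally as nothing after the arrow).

aab->a; ab->b; bab->ba

  | aabbabbaba => ababbaba => babbaba => bababa => baaba => baa
  | abab => bab => ba
  | abbbabbabb => bbbabbabb => bbbababb => bbbaabb => bbbab => bbba
  | abbba => bbba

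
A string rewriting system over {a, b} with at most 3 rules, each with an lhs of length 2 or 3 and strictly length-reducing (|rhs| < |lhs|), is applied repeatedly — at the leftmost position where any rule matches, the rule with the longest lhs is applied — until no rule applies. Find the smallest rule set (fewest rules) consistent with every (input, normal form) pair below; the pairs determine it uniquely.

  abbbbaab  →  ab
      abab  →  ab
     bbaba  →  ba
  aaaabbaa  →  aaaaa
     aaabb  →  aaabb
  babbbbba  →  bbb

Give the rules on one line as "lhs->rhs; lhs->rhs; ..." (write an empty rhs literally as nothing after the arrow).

bab->b; bba->

  | abbbbaab => abbab => ab
  | abab => ab
  | bbaba => ba
  | aaaabbaa => aaaaa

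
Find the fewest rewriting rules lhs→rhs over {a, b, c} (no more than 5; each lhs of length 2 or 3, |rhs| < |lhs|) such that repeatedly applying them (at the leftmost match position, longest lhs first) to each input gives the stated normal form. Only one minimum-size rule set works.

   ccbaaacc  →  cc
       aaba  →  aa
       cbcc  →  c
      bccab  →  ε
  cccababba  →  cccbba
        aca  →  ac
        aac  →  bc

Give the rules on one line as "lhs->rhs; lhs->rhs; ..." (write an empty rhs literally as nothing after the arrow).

  | ccbaaacc => ccbabcc => ccbcc => cc
  | aaba => aa
  | cbcc => c
  | bccab => ab => ε

aac->bc; ab->; bcc->; ca->c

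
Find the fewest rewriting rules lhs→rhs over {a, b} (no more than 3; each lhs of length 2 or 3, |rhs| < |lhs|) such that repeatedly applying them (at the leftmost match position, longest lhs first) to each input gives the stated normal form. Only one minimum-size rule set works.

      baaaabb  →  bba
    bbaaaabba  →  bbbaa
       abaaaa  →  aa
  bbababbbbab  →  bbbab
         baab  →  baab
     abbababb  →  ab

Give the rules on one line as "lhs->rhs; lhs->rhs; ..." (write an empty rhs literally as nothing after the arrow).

aaa->ba; abb->

  | baaaabb => bbaabb => bba
  | bbaaaabba => bbbaabba => bbbaa
  | abaaaa => abbaa => aa
  | bbababbbbab => bbabbbab => bbbab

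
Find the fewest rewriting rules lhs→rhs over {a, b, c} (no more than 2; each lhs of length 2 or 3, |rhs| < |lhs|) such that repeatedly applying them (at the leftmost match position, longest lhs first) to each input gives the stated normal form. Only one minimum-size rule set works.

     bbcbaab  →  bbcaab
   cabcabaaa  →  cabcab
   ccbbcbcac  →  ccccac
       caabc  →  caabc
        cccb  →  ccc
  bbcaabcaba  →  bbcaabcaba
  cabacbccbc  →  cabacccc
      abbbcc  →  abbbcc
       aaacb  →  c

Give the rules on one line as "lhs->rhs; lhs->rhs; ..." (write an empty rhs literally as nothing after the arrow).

aaa->; cb->c

  | bbcbaab => bbcaab
  | cabcabaaa => cabcab
  | ccbbcbcac => ccbcbcac => cccbcac => ccccac
  | caabc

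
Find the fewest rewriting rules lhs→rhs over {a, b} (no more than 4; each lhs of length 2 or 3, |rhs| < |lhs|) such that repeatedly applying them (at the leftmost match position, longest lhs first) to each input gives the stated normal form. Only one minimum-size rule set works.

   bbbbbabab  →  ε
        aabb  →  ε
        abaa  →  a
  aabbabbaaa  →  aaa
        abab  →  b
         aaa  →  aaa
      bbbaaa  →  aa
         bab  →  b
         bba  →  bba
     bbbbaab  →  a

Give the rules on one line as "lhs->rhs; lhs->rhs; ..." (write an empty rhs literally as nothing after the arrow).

  | bbbbbabab => abbbabab => bbabab => bbb => ab => ε
  | aabb => ab => ε
  | abaa => a
  | aabbabbaaa => ababbaaa => bbaaa => baaa => aaa

ab->; aba->; baa->aa; bbb->ab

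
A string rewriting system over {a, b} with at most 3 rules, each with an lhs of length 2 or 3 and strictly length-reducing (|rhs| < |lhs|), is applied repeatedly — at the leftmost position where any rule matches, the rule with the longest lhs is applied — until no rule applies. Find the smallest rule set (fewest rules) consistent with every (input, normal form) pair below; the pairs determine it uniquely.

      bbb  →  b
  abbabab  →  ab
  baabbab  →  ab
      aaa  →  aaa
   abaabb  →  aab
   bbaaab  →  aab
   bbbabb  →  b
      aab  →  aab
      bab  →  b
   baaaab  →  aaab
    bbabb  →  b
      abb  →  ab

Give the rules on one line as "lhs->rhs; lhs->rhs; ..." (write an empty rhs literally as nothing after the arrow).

  | bbb => bb => b
  | abbabab => ababab => abab => ab
  | baabbab => abbab => abab => ab
  | aaa

ba->; bb->b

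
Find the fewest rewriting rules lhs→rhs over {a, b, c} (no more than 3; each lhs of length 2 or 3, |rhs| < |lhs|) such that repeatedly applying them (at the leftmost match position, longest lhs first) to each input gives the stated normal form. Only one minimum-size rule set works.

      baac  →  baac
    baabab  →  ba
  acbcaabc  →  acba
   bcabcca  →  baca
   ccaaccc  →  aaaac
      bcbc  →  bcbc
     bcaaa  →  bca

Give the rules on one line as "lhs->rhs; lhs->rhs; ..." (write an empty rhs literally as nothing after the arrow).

ab->; caa->ca; cc->a

  | baac
  | baabab => baab => ba
  | acbcaabc => acbcabc => acbcc => acba
  | bcabcca => bccca => baca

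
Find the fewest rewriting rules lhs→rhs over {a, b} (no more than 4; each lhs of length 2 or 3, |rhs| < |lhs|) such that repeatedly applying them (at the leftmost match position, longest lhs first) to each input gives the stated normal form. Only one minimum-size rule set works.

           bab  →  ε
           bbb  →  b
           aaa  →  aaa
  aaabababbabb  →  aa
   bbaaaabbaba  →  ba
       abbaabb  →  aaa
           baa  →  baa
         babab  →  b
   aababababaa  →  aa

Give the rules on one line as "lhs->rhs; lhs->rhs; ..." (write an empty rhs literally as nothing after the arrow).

  | bab => bb => ε
  | bbb => b
  | aaa
  | aaabababbabb => aabababbabb => abababbabb => bababbabb => bbabbabb => abbabb => aabb => aa

ab->b; abb->a; bb->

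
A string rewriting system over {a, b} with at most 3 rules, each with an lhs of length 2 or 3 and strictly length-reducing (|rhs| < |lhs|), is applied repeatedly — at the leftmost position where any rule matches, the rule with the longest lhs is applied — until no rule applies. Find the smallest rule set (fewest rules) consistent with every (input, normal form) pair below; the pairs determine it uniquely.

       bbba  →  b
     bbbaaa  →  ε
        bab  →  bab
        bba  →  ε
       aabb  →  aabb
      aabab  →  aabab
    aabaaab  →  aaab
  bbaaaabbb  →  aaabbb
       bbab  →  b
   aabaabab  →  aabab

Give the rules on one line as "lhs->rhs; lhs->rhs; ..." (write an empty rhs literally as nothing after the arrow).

  | bbba => b
  | bbbaaa => baa => ε
  | bab
  | bba => ε

baa->; bba->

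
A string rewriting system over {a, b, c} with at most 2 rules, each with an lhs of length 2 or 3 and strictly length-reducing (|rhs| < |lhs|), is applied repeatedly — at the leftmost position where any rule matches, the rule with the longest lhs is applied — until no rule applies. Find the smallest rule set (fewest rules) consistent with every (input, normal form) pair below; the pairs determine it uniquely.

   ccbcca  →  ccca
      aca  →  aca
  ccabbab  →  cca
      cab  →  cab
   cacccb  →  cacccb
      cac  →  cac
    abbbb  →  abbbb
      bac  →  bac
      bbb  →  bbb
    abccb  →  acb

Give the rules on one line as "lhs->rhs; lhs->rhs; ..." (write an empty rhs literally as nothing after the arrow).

  | ccbcca => ccca
  | aca
  | ccabbab => ccabc => cca
  | cab

bab->c; bc->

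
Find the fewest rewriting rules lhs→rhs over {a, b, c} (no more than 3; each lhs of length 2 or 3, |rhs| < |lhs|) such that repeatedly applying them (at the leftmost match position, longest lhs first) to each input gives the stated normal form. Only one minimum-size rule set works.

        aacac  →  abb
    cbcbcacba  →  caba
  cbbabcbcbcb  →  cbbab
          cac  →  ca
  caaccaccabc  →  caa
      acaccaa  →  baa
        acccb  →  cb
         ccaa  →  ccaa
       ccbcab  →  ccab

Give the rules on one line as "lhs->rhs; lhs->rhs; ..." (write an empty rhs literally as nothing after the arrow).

  | aacac => abac => abb
  | cbcbcacba => cbcacba => cacba => caba
  | cbbabcbcbcb => cbbabcbcb => cbbabcb => cbbab
  | cac => ca

ac->b; bc->; cac->ca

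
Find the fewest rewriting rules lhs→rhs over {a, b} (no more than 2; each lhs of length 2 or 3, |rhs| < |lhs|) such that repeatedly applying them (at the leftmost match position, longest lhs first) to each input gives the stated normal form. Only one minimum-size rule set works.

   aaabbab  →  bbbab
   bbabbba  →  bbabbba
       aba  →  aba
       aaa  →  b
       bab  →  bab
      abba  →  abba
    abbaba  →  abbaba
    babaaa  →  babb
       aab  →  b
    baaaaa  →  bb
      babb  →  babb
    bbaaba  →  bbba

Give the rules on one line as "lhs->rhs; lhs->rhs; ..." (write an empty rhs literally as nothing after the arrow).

  | aaabbab => bbbab
  | bbabbba
  | aba
  | aaa => b

aa->; aaa->b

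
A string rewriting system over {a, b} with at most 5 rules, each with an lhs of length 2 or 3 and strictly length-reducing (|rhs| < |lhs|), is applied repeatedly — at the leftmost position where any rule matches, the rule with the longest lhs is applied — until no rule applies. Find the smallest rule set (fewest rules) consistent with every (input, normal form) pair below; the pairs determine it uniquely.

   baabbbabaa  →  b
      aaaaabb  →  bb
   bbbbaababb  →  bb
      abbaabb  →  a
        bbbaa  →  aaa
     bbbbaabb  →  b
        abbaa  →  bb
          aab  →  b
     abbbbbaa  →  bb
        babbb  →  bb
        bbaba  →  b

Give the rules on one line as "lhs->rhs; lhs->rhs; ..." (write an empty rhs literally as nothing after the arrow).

ab->b; ba->b; bab->a; bbb->a

  | baabbbabaa => babbbabaa => abbabaa => bbabaa => baaa => baa => ba => b
  | aaaaabb => aaaabb => aaabb => aabb => abb => bb
  | bbbbaababb => abaababb => baababb => bababb => aabb => abb => bb
  | abbaabb => bbaabb => bbabb => bab => a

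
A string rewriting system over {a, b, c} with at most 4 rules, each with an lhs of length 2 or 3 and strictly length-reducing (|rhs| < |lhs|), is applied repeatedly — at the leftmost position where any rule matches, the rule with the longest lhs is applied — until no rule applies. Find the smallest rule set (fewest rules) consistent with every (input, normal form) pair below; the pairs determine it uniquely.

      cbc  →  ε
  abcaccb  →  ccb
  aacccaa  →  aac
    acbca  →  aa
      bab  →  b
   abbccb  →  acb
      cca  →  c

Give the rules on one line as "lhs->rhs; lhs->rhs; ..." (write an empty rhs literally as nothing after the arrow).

  | cbc => ca => ε
  | abcaccb => caccb => ccb
  | aacccaa => aacca => aac
  | acbca => acaa => aa

ab->; bc->a; ca->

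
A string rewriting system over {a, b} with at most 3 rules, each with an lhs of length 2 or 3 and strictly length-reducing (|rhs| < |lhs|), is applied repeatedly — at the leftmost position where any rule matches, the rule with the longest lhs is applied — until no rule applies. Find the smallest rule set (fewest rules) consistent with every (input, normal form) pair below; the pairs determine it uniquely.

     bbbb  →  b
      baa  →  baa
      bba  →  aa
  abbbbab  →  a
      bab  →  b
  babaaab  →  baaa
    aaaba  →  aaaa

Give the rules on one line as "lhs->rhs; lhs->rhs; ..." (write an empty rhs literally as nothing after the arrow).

ab->; aba->aa; bb->a

  | bbbb => abb => b
  | baa
  | bba => aa
  | abbbbab => bbbab => abab => aab => a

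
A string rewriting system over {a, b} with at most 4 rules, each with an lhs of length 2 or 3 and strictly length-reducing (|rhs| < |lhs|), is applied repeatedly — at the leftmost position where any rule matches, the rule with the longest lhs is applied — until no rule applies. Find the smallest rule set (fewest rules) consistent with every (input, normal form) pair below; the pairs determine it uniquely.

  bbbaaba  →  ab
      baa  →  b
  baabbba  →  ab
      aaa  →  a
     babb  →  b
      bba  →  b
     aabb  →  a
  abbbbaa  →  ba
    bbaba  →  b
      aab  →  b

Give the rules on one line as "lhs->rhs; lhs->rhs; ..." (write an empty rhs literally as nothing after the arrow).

  | bbbaaba => abaaba => abba => ab
  | baa => b
  | baabbba => bbbba => abba => ab
  | aaa => a

aa->; bb->a; bba->b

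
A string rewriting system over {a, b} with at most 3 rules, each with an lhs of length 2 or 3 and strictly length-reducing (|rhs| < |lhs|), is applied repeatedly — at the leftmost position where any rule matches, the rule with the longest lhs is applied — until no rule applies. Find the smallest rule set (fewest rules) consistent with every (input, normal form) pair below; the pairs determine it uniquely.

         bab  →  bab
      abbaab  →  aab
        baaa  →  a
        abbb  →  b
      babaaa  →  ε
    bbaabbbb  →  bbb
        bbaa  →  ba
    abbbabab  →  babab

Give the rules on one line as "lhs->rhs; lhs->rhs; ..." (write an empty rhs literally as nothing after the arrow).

  | bab
  | abbaab => aab
  | baaa => a
  | abbb => b

abb->; baa->; bba->b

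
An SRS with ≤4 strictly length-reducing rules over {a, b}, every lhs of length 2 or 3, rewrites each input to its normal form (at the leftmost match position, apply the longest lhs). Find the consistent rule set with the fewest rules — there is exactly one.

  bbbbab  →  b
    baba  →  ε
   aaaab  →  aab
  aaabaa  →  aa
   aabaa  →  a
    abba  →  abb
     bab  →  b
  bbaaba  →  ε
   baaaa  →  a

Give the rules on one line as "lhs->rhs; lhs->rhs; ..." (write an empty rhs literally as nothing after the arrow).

  | bbbbab => bbab => bbb => b
  | baba => ba => ε
  | aaaab => aab
  | aaabaa => abaa => aa

aaa->a; ba->; bba->bb; bbb->b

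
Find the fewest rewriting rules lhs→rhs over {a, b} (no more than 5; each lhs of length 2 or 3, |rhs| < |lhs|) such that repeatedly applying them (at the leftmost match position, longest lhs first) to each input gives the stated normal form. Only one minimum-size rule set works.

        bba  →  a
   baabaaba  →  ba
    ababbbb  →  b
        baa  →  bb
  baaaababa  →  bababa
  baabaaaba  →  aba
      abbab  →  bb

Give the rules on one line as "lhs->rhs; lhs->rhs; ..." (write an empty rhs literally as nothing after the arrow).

  | bba => a
  | baabaaba => bbbaaba => aaaba => ba
  | ababbbb => abaab => abbb => aa => b
  | baa => bb

aa->b; aaa->; bba->a; bbb->a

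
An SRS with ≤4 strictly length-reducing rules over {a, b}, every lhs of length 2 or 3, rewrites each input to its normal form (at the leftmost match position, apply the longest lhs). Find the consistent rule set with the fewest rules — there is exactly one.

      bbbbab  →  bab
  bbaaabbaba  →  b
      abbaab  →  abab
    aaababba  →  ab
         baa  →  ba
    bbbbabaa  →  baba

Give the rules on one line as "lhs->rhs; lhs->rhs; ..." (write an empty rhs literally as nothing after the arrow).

aa->a; aab->; bba->b; bbb->

  | bbbbab => bab
  | bbaaabbaba => baabbaba => bbaba => bba => b
  | abbaab => abab
  | aaababba => aababba => abba => ab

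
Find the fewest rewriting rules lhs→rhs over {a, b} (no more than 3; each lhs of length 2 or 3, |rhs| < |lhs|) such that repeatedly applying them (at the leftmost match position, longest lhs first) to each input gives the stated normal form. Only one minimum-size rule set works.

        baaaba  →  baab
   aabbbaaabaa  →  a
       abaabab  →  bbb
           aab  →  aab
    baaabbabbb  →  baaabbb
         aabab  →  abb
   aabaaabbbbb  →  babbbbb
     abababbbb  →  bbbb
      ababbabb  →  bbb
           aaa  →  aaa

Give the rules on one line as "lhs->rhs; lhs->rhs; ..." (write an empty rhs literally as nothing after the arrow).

aba->b; bba->

  | baaaba => baab
  | aabbbaaabaa => aabaabaa => ababaa => bbaa => a
  | abaabab => babab => bbb
  | aab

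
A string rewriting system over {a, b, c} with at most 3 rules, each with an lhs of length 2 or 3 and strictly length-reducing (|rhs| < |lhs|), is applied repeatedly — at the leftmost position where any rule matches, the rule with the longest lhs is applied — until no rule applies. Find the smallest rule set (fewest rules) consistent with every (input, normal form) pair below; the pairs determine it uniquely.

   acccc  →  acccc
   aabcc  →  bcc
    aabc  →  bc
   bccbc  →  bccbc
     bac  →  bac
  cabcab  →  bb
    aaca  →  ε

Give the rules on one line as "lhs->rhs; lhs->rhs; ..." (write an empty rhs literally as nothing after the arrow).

aa->; ca->

  | acccc
  | aabcc => bcc
  | aabc => bc
  | bccbc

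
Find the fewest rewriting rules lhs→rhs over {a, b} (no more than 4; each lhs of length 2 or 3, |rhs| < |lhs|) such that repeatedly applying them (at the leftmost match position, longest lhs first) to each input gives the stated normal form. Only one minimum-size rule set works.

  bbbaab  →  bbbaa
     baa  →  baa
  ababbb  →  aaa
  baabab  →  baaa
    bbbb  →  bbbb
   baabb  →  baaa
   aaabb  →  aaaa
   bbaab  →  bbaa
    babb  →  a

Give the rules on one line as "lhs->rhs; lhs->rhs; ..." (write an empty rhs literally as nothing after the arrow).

ab->a; abb->aa; bab->a

  | bbbaab => bbbaa
  | baa
  | ababbb => aabbb => aaab => aaa
  | baabab => baaab => baaa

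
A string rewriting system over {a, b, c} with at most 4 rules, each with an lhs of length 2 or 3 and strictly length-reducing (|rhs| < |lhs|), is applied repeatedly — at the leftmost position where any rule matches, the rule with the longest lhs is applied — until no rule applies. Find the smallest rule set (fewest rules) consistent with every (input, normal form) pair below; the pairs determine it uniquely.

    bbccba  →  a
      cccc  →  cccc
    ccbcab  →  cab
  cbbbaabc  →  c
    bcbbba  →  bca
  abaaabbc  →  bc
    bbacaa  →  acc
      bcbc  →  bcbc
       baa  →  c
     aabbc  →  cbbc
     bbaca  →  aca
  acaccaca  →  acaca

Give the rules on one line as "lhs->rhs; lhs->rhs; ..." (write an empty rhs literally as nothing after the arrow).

aa->c; ba->a; cca->; ccb->

  | bbccba => bba => ba => a
  | cccc
  | ccbcab => cab
  | cbbbaabc => cbbaabc => cbaabc => caabc => ccbc => c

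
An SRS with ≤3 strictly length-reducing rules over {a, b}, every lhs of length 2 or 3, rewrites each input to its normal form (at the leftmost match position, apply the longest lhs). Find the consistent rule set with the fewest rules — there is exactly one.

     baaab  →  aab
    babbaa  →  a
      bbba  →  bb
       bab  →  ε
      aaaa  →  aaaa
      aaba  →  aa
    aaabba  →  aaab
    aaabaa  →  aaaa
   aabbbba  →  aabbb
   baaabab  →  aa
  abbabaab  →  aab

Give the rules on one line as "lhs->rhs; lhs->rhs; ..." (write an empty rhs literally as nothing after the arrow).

ba->; bab->

  | baaab => aab
  | babbaa => baa => a
  | bbba => bb
  | bab => ε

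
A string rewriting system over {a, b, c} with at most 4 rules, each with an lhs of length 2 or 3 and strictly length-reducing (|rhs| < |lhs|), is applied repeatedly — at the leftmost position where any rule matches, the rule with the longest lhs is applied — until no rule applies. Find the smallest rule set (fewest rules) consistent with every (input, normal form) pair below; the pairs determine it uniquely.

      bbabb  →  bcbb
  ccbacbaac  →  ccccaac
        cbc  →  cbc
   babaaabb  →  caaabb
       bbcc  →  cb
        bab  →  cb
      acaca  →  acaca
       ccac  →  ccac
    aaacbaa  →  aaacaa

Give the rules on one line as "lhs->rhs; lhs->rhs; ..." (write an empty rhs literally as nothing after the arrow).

  | bbabb => bcbb
  | ccbacbaac => ccccbaac => ccccaac
  | cbc
  | babaaabb => cbaaabb => caaabb

ba->c; baa->aa; bcc->ab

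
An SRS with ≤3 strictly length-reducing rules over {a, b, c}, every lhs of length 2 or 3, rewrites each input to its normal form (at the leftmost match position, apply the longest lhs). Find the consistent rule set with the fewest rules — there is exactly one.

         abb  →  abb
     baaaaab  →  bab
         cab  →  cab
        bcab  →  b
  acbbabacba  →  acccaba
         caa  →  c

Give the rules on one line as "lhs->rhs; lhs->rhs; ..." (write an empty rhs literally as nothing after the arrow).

aa->; bba->cb; bc->a

  | abb
  | baaaaab => baaab => bab
  | cab
  | bcab => aab => b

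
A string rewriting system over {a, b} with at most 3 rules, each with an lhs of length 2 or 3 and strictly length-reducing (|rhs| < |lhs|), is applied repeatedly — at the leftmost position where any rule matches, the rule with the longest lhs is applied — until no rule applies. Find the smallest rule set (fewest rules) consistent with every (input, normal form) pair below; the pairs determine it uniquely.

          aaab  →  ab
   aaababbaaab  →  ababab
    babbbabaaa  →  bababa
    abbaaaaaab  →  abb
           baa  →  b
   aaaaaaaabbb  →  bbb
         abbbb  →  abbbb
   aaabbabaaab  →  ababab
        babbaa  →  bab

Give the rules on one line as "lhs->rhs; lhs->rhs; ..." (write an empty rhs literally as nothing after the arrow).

aa->; bba->ba

  | aaab => ab
  | aaababbaaab => ababbaaab => ababaaab => ababab
  | babbbabaaa => babbabaaa => bababaaa => bababa
  | abbaaaaaab => abaaaaaab => abaaaab => abaab => abb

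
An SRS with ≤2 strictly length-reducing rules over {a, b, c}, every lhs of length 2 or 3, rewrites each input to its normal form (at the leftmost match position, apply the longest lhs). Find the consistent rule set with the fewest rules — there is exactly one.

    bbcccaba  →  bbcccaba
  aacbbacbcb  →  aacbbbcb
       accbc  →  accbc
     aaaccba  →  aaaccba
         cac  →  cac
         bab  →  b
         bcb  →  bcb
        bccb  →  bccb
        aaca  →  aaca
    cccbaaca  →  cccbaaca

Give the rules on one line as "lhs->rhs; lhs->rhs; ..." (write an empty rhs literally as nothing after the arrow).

bab->b; bac->b

  | bbcccaba
  | aacbbacbcb => aacbbbcb
  | accbc
  | aaaccba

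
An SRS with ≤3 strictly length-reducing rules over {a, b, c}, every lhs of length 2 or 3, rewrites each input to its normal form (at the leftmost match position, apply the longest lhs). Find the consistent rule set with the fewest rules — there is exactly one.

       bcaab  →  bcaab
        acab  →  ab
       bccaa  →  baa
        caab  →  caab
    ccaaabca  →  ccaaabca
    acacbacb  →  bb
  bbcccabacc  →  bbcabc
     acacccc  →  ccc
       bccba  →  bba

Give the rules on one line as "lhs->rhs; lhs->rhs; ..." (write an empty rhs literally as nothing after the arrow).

ac->; bcc->b

  | bcaab
  | acab => ab
  | bccaa => baa
  | caab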